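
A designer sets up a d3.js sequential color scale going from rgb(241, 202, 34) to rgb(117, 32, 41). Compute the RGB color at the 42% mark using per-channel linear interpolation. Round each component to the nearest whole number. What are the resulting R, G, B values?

(189, 131, 37)

42% corresponds to t = 0.42.
R = 241 + 0.42 × (117 − 241) = 241 + 0.42 × -124 = 188.92 → 189
G = 202 + 0.42 × (32 − 202) = 202 + 0.42 × -170 = 130.6 → 131
B = 34 + 0.42 × (41 − 34) = 34 + 0.42 × 7 = 36.94 → 37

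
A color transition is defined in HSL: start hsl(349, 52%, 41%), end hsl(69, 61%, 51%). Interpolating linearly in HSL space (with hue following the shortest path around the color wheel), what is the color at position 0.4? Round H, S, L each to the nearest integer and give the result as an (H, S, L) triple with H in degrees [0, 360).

(21, 56, 45)

Hue: 69 − 349 = -280°, but |-280| > 180 so the shorter arc goes the other way: Δh = -280 + 360 = 80°.
H = 349 + 0.4 × (80) = 381 → 381 → 381 mod 360 = 21°
S = 52 + 0.4 × (61 − 52) = 55.6 → 56%
L = 41 + 0.4 × (51 − 41) = 45 → 45%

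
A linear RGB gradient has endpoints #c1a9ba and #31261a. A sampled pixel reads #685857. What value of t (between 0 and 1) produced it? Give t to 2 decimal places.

0.62

Invert the lerp on the B channel (largest span, 160): t = (87 − 186) / (26 − 186) = -99/-160 = 0.61875.
Check on R: (104 − 193)/(49 − 193) = 0.6181 ✓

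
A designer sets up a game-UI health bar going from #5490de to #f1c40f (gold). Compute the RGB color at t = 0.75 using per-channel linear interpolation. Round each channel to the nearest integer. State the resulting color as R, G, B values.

(202, 183, 67)

#5490de → (84, 144, 222); #f1c40f → (241, 196, 15).
R = 84 + 0.75 × (241 − 84) = 84 + 0.75 × 157 = 201.75 → 202
G = 144 + 0.75 × (196 − 144) = 144 + 0.75 × 52 = 183 → 183
B = 222 + 0.75 × (15 − 222) = 222 + 0.75 × -207 = 66.75 → 67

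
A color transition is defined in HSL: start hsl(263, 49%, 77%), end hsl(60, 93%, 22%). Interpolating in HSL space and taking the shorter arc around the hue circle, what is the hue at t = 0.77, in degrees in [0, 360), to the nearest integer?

24

Hue: 60 − 263 = -203°, but |-203| > 180 so the shorter arc goes the other way: Δh = -203 + 360 = 157°.
H = 263 + 0.77 × (157) = 383.89 → 384 → 384 mod 360 = 24°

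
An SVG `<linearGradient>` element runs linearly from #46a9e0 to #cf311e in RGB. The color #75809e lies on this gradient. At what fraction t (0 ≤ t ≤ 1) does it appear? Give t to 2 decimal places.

Invert the lerp on the B channel (largest span, 194): t = (158 − 224) / (30 − 224) = -66/-194 = 0.34021.
Check on R: (117 − 70)/(207 − 70) = 0.3431 ✓

0.34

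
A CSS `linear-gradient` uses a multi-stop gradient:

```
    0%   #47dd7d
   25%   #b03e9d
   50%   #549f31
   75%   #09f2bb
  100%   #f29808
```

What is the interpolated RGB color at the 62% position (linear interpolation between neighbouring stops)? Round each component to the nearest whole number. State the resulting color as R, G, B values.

(48, 199, 115)

62% lies between the 50% and 75% stops, so the local fraction is t = (62 − 50)/(75 − 50) = 12/25 ≈ 0.48.
#549f31 → (84, 159, 49); #09f2bb → (9, 242, 187).
R = 84 + 0.48 × (9 − 84) = 48 → 48
G = 159 + 0.48 × (242 − 159) = 198.84 → 199
B = 49 + 0.48 × (187 − 49) = 115.24 → 115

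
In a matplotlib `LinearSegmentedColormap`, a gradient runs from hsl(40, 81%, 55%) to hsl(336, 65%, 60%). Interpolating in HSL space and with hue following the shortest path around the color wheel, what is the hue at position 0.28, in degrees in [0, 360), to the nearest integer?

22

Hue: 336 − 40 = 296°, but |296| > 180 so the shorter arc goes the other way: Δh = 296 − 360 = -64°.
H = 40 + 0.28 × (-64) = 22.08 → 22°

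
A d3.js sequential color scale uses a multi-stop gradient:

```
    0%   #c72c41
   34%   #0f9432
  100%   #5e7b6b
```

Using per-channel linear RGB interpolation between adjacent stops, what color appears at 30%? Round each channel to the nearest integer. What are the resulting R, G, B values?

30% lies between the 0% and 34% stops, so the local fraction is t = (30 − 0)/(34 − 0) = 30/34 ≈ 0.8824.
#c72c41 → (199, 44, 65); #0f9432 → (15, 148, 50).
R = 199 + 0.8824 × (15 − 199) = 36.638 → 37
G = 44 + 0.8824 × (148 − 44) = 135.77 → 136
B = 65 + 0.8824 × (50 − 65) = 51.764 → 52

(37, 136, 52)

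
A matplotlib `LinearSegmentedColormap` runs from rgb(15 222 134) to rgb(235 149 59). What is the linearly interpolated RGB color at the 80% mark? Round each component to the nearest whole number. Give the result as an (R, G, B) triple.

(191, 164, 74)

80% corresponds to t = 0.8.
R = 15 + 0.8 × (235 − 15) = 15 + 0.8 × 220 = 191 → 191
G = 222 + 0.8 × (149 − 222) = 222 + 0.8 × -73 = 163.6 → 164
B = 134 + 0.8 × (59 − 134) = 134 + 0.8 × -75 = 74 → 74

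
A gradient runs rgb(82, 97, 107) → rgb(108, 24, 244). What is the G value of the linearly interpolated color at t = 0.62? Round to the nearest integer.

G = 97 + 0.62 × (24 − 97) = 51.74 → 52

52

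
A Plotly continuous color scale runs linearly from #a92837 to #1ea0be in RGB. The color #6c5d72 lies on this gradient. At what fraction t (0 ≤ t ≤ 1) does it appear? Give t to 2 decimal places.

0.44

Invert the lerp on the R channel (largest span, 139): t = (108 − 169) / (30 − 169) = -61/-139 = 0.43885.
Check on G: (93 − 40)/(160 − 40) = 0.4417 ✓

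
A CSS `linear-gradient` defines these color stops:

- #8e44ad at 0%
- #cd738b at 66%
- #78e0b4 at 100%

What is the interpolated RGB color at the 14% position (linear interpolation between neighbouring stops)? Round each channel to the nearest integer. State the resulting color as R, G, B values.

14% lies between the 0% and 66% stops, so the local fraction is t = (14 − 0)/(66 − 0) = 14/66 ≈ 0.2121.
#8e44ad → (142, 68, 173); #cd738b → (205, 115, 139).
R = 142 + 0.2121 × (205 − 142) = 155.362 → 155
G = 68 + 0.2121 × (115 − 68) = 77.969 → 78
B = 173 + 0.2121 × (139 − 173) = 165.789 → 166

(155, 78, 166)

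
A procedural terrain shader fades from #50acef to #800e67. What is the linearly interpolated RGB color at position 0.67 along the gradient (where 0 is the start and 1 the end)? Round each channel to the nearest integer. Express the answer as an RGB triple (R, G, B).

(112, 66, 148)

#50acef → (80, 172, 239); #800e67 → (128, 14, 103).
R = 80 + 0.67 × (128 − 80) = 80 + 0.67 × 48 = 112.16 → 112
G = 172 + 0.67 × (14 − 172) = 172 + 0.67 × -158 = 66.14 → 66
B = 239 + 0.67 × (103 − 239) = 239 + 0.67 × -136 = 147.88 → 148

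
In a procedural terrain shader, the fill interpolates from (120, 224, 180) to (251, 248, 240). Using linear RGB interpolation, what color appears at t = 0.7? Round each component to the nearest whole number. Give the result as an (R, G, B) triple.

(212, 241, 222)

R = 120 + 0.7 × (251 − 120) = 120 + 0.7 × 131 = 211.7 → 212
G = 224 + 0.7 × (248 − 224) = 224 + 0.7 × 24 = 240.8 → 241
B = 180 + 0.7 × (240 − 180) = 180 + 0.7 × 60 = 222 → 222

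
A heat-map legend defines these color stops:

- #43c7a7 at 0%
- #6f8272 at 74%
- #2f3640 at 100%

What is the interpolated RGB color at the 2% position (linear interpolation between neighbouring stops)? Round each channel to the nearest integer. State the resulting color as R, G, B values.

(68, 197, 166)

2% lies between the 0% and 74% stops, so the local fraction is t = (2 − 0)/(74 − 0) = 2/74 ≈ 0.027.
#43c7a7 → (67, 199, 167); #6f8272 → (111, 130, 114).
R = 67 + 0.027 × (111 − 67) = 68.188 → 68
G = 199 + 0.027 × (130 − 199) = 197.137 → 197
B = 167 + 0.027 × (114 − 167) = 165.569 → 166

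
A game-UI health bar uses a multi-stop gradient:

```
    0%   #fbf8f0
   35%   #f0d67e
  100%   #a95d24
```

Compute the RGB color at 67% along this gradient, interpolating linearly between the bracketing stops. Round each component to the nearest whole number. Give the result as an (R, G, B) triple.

(205, 154, 82)

67% lies between the 35% and 100% stops, so the local fraction is t = (67 − 35)/(100 − 35) = 32/65 ≈ 0.4923.
#f0d67e → (240, 214, 126); #a95d24 → (169, 93, 36).
R = 240 + 0.4923 × (169 − 240) = 205.047 → 205
G = 214 + 0.4923 × (93 − 214) = 154.432 → 154
B = 126 + 0.4923 × (36 − 126) = 81.693 → 82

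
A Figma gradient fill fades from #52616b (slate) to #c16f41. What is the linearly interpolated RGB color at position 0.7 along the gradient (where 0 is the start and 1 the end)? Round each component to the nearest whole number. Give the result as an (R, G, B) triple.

(160, 107, 78)

#52616b → (82, 97, 107); #c16f41 → (193, 111, 65).
R = 82 + 0.7 × (193 − 82) = 82 + 0.7 × 111 = 159.7 → 160
G = 97 + 0.7 × (111 − 97) = 97 + 0.7 × 14 = 106.8 → 107
B = 107 + 0.7 × (65 − 107) = 107 + 0.7 × -42 = 77.6 → 78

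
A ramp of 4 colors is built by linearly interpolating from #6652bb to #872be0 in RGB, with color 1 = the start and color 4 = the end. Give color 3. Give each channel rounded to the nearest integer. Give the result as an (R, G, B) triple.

With 4 swatches and endpoints inclusive, swatch 3 sits at t = (3 − 1)/(4 − 1) = 2/3 ≈ 0.6667.
#6652bb → (102, 82, 187); #872be0 → (135, 43, 224).
R = 102 + 0.6667 × (135 − 102) = 124.001 → 124
G = 82 + 0.6667 × (43 − 82) = 55.999 → 56
B = 187 + 0.6667 × (224 − 187) = 211.668 → 212

(124, 56, 212)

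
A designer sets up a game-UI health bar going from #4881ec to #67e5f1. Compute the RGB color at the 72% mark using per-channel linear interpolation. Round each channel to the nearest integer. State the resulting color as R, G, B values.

(94, 201, 240)

#4881ec → (72, 129, 236); #67e5f1 → (103, 229, 241).
72% corresponds to t = 0.72.
R = 72 + 0.72 × (103 − 72) = 72 + 0.72 × 31 = 94.32 → 94
G = 129 + 0.72 × (229 − 129) = 129 + 0.72 × 100 = 201 → 201
B = 236 + 0.72 × (241 − 236) = 236 + 0.72 × 5 = 239.6 → 240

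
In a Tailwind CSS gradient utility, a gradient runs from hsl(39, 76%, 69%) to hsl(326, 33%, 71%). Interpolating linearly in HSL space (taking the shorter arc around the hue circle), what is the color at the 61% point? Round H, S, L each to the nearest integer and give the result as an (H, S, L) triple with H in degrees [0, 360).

Hue: 326 − 39 = 287°, but |287| > 180 so the shorter arc goes the other way: Δh = 287 − 360 = -73°.
H = 39 + 0.61 × (-73) = -5.53 → -6 → -6 mod 360 = 354°
S = 76 + 0.61 × (33 − 76) = 49.77 → 50%
L = 69 + 0.61 × (71 − 69) = 70.22 → 70%

(354, 50, 70)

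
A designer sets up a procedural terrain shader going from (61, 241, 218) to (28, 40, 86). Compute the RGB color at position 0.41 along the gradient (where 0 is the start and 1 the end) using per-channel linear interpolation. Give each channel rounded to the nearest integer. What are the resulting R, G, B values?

(47, 159, 164)

R = 61 + 0.41 × (28 − 61) = 61 + 0.41 × -33 = 47.47 → 47
G = 241 + 0.41 × (40 − 241) = 241 + 0.41 × -201 = 158.59 → 159
B = 218 + 0.41 × (86 − 218) = 218 + 0.41 × -132 = 163.88 → 164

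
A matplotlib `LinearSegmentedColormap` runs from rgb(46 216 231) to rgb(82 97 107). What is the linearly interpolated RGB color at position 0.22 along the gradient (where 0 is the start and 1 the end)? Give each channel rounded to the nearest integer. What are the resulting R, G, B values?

R = 46 + 0.22 × (82 − 46) = 46 + 0.22 × 36 = 53.92 → 54
G = 216 + 0.22 × (97 − 216) = 216 + 0.22 × -119 = 189.82 → 190
B = 231 + 0.22 × (107 − 231) = 231 + 0.22 × -124 = 203.72 → 204
So the blended color is (54, 190, 204), about #36becc.

(54, 190, 204)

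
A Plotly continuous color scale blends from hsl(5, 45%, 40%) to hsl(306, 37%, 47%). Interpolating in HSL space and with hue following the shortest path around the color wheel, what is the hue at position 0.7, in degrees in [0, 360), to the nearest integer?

Hue: 306 − 5 = 301°, but |301| > 180 so the shorter arc goes the other way: Δh = 301 − 360 = -59°.
H = 5 + 0.7 × (-59) = -36.3 → -36 → -36 mod 360 = 324°

324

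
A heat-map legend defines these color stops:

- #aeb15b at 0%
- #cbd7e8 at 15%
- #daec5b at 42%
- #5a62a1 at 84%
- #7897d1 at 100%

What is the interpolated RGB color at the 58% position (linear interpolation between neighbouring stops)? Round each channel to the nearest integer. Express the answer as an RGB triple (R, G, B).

58% lies between the 42% and 84% stops, so the local fraction is t = (58 − 42)/(84 − 42) = 16/42 ≈ 0.381.
#daec5b → (218, 236, 91); #5a62a1 → (90, 98, 161).
R = 218 + 0.381 × (90 − 218) = 169.232 → 169
G = 236 + 0.381 × (98 − 236) = 183.422 → 183
B = 91 + 0.381 × (161 − 91) = 117.67 → 118

(169, 183, 118)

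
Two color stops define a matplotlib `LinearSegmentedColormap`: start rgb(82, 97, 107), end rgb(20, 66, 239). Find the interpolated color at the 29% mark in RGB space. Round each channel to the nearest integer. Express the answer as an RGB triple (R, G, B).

(64, 88, 145)

29% corresponds to t = 0.29.
R = 82 + 0.29 × (20 − 82) = 82 + 0.29 × -62 = 64.02 → 64
G = 97 + 0.29 × (66 − 97) = 97 + 0.29 × -31 = 88.01 → 88
B = 107 + 0.29 × (239 − 107) = 107 + 0.29 × 132 = 145.28 → 145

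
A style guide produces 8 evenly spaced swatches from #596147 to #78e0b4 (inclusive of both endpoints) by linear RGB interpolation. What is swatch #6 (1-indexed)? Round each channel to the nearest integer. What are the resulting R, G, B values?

(111, 188, 149)

With 8 swatches and endpoints inclusive, swatch 6 sits at t = (6 − 1)/(8 − 1) = 5/7 ≈ 0.7143.
#596147 → (89, 97, 71); #78e0b4 → (120, 224, 180).
R = 89 + 0.7143 × (120 − 89) = 111.143 → 111
G = 97 + 0.7143 × (224 − 97) = 187.716 → 188
B = 71 + 0.7143 × (180 − 71) = 148.859 → 149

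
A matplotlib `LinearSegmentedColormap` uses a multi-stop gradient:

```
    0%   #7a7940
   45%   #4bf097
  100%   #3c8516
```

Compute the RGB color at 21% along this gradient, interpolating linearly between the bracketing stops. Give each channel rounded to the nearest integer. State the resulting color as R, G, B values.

21% lies between the 0% and 45% stops, so the local fraction is t = (21 − 0)/(45 − 0) = 21/45 ≈ 0.4667.
#7a7940 → (122, 121, 64); #4bf097 → (75, 240, 151).
R = 122 + 0.4667 × (75 − 122) = 100.065 → 100
G = 121 + 0.4667 × (240 − 121) = 176.537 → 177
B = 64 + 0.4667 × (151 − 64) = 104.603 → 105

(100, 177, 105)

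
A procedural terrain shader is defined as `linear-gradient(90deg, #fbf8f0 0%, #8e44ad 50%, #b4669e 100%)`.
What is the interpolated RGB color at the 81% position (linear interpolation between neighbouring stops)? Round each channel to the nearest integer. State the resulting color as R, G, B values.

(166, 89, 164)

81% lies between the 50% and 100% stops, so the local fraction is t = (81 − 50)/(100 − 50) = 31/50 ≈ 0.62.
#8e44ad → (142, 68, 173); #b4669e → (180, 102, 158).
R = 142 + 0.62 × (180 − 142) = 165.56 → 166
G = 68 + 0.62 × (102 − 68) = 89.08 → 89
B = 173 + 0.62 × (158 − 173) = 163.7 → 164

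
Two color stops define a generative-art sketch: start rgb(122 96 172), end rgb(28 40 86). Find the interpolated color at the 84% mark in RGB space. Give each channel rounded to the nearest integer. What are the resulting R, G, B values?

84% corresponds to t = 0.84.
R = 122 + 0.84 × (28 − 122) = 122 + 0.84 × -94 = 43.04 → 43
G = 96 + 0.84 × (40 − 96) = 96 + 0.84 × -56 = 48.96 → 49
B = 172 + 0.84 × (86 − 172) = 172 + 0.84 × -86 = 99.76 → 100
So the blended color is (43, 49, 100), about #2b3164.

(43, 49, 100)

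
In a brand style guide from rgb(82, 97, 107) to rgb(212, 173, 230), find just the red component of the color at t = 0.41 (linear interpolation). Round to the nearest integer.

135

R = 82 + 0.41 × (212 − 82) = 135.3 → 135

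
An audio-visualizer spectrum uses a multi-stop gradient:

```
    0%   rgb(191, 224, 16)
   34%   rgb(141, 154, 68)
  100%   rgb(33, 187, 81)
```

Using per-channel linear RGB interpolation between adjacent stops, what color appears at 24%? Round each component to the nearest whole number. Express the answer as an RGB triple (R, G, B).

(156, 175, 53)

24% lies between the 0% and 34% stops, so the local fraction is t = (24 − 0)/(34 − 0) = 24/34 ≈ 0.7059.
R = 191 + 0.7059 × (141 − 191) = 155.705 → 156
G = 224 + 0.7059 × (154 − 224) = 174.587 → 175
B = 16 + 0.7059 × (68 − 16) = 52.707 → 53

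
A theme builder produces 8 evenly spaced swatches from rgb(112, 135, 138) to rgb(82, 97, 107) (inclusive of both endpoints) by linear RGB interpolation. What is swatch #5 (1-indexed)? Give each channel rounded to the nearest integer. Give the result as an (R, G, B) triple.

(95, 113, 120)

With 8 swatches and endpoints inclusive, swatch 5 sits at t = (5 − 1)/(8 − 1) = 4/7 ≈ 0.5714.
R = 112 + 0.5714 × (82 − 112) = 94.858 → 95
G = 135 + 0.5714 × (97 − 135) = 113.287 → 113
B = 138 + 0.5714 × (107 − 138) = 120.287 → 120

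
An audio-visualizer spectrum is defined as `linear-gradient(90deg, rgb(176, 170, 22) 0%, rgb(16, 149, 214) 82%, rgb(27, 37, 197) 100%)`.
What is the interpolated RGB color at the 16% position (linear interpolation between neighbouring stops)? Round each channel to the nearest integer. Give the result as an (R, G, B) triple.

(145, 166, 59)

16% lies between the 0% and 82% stops, so the local fraction is t = (16 − 0)/(82 − 0) = 16/82 ≈ 0.1951.
R = 176 + 0.1951 × (16 − 176) = 144.784 → 145
G = 170 + 0.1951 × (149 − 170) = 165.903 → 166
B = 22 + 0.1951 × (214 − 22) = 59.459 → 59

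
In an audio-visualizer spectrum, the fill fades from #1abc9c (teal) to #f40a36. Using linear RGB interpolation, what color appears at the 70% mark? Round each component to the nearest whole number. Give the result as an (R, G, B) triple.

(179, 63, 85)

#1abc9c → (26, 188, 156); #f40a36 → (244, 10, 54).
70% corresponds to t = 0.7.
R = 26 + 0.7 × (244 − 26) = 26 + 0.7 × 218 = 178.6 → 179
G = 188 + 0.7 × (10 − 188) = 188 + 0.7 × -178 = 63.4 → 63
B = 156 + 0.7 × (54 − 156) = 156 + 0.7 × -102 = 84.6 → 85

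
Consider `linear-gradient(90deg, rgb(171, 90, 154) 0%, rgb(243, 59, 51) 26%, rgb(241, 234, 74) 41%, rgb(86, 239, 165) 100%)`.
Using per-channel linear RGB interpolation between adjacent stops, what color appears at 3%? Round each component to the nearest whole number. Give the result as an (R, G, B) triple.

(179, 86, 142)

3% lies between the 0% and 26% stops, so the local fraction is t = (3 − 0)/(26 − 0) = 3/26 ≈ 0.1154.
R = 171 + 0.1154 × (243 − 171) = 179.309 → 179
G = 90 + 0.1154 × (59 − 90) = 86.423 → 86
B = 154 + 0.1154 × (51 − 154) = 142.114 → 142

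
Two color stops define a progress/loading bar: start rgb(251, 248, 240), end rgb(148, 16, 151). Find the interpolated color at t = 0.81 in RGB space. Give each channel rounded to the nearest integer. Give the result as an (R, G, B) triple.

R = 251 + 0.81 × (148 − 251) = 251 + 0.81 × -103 = 167.57 → 168
G = 248 + 0.81 × (16 − 248) = 248 + 0.81 × -232 = 60.08 → 60
B = 240 + 0.81 × (151 − 240) = 240 + 0.81 × -89 = 167.91 → 168

(168, 60, 168)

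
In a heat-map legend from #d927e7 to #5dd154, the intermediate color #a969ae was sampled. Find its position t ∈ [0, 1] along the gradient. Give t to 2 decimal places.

0.39

Invert the lerp on the G channel (largest span, 170): t = (105 − 39) / (209 − 39) = 66/170 = 0.38824.
Check on R: (169 − 217)/(93 − 217) = 0.3871 ✓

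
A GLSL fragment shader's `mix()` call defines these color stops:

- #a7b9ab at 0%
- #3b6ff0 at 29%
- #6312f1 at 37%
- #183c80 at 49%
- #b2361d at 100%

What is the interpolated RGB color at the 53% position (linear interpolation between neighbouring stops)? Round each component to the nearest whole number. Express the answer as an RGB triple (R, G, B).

(36, 60, 120)

53% lies between the 49% and 100% stops, so the local fraction is t = (53 − 49)/(100 − 49) = 4/51 ≈ 0.0784.
#183c80 → (24, 60, 128); #b2361d → (178, 54, 29).
R = 24 + 0.0784 × (178 − 24) = 36.074 → 36
G = 60 + 0.0784 × (54 − 60) = 59.53 → 60
B = 128 + 0.0784 × (29 − 128) = 120.238 → 120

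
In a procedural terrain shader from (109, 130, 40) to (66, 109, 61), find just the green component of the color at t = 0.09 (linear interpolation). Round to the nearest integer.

G = 130 + 0.09 × (109 − 130) = 128.11 → 128

128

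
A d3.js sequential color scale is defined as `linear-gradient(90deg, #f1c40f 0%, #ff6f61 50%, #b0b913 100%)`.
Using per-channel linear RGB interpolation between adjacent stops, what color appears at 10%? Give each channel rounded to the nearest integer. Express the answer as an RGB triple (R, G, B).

(244, 179, 31)

10% lies between the 0% and 50% stops, so the local fraction is t = (10 − 0)/(50 − 0) = 10/50 ≈ 0.2.
#f1c40f → (241, 196, 15); #ff6f61 → (255, 111, 97).
R = 241 + 0.2 × (255 − 241) = 243.8 → 244
G = 196 + 0.2 × (111 − 196) = 179 → 179
B = 15 + 0.2 × (97 − 15) = 31.4 → 31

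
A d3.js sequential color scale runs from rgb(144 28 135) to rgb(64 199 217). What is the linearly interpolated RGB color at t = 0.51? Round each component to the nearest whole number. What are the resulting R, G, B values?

(103, 115, 177)

R = 144 + 0.51 × (64 − 144) = 144 + 0.51 × -80 = 103.2 → 103
G = 28 + 0.51 × (199 − 28) = 28 + 0.51 × 171 = 115.21 → 115
B = 135 + 0.51 × (217 − 135) = 135 + 0.51 × 82 = 176.82 → 177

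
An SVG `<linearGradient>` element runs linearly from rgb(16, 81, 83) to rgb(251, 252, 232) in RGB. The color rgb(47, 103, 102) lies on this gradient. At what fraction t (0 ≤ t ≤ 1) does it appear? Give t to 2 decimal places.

Invert the lerp on the R channel (largest span, 235): t = (47 − 16) / (251 − 16) = 31/235 = 0.13191.
Check on G: (103 − 81)/(252 − 81) = 0.1287 ✓

0.13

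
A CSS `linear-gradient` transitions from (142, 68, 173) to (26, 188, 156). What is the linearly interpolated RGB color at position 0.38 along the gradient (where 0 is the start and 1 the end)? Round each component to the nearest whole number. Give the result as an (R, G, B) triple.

R = 142 + 0.38 × (26 − 142) = 142 + 0.38 × -116 = 97.92 → 98
G = 68 + 0.38 × (188 − 68) = 68 + 0.38 × 120 = 113.6 → 114
B = 173 + 0.38 × (156 − 173) = 173 + 0.38 × -17 = 166.54 → 167

(98, 114, 167)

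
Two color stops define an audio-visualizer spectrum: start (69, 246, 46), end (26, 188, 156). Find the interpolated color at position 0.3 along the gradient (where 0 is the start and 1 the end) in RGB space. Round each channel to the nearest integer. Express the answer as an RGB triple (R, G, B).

R = 69 + 0.3 × (26 − 69) = 69 + 0.3 × -43 = 56.1 → 56
G = 246 + 0.3 × (188 − 246) = 246 + 0.3 × -58 = 228.6 → 229
B = 46 + 0.3 × (156 − 46) = 46 + 0.3 × 110 = 79 → 79

(56, 229, 79)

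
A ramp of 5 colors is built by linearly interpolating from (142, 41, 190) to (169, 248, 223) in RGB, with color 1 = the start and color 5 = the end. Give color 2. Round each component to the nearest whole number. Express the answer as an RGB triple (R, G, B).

With 5 swatches and endpoints inclusive, swatch 2 sits at t = (2 − 1)/(5 − 1) = 1/4 ≈ 0.25.
R = 142 + 0.25 × (169 − 142) = 148.75 → 149
G = 41 + 0.25 × (248 − 41) = 92.75 → 93
B = 190 + 0.25 × (223 − 190) = 198.25 → 198

(149, 93, 198)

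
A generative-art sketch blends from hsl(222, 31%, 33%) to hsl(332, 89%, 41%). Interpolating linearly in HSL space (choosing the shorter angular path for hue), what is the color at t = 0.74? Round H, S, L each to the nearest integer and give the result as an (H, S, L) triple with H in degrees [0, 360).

Hue arc: Δh = 332 − 222 = 110° (|Δh| ≤ 180, already the shorter path).
H = 222 + 0.74 × (110) = 303.4 → 303°
S = 31 + 0.74 × (89 − 31) = 73.92 → 74%
L = 33 + 0.74 × (41 − 33) = 38.92 → 39%

(303, 74, 39)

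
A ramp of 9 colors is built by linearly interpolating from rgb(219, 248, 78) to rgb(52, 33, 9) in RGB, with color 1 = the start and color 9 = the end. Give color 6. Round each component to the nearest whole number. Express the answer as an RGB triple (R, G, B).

(115, 114, 35)

With 9 swatches and endpoints inclusive, swatch 6 sits at t = (6 − 1)/(9 − 1) = 5/8 ≈ 0.625.
R = 219 + 0.625 × (52 − 219) = 114.625 → 115
G = 248 + 0.625 × (33 − 248) = 113.625 → 114
B = 78 + 0.625 × (9 − 78) = 34.875 → 35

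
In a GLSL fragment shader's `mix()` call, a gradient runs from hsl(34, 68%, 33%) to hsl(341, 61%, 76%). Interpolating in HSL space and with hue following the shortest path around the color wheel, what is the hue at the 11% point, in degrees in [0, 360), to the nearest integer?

Hue: 341 − 34 = 307°, but |307| > 180 so the shorter arc goes the other way: Δh = 307 − 360 = -53°.
H = 34 + 0.11 × (-53) = 28.17 → 28°

28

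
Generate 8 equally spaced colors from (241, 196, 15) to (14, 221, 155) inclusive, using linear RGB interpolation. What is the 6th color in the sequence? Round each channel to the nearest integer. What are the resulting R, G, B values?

(79, 214, 115)

With 8 swatches and endpoints inclusive, swatch 6 sits at t = (6 − 1)/(8 − 1) = 5/7 ≈ 0.7143.
R = 241 + 0.7143 × (14 − 241) = 78.854 → 79
G = 196 + 0.7143 × (221 − 196) = 213.858 → 214
B = 15 + 0.7143 × (155 − 15) = 115.002 → 115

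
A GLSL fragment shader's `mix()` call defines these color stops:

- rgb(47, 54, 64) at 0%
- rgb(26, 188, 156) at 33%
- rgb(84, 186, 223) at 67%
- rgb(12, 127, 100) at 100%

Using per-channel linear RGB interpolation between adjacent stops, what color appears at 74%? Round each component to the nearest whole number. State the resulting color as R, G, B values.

(69, 173, 197)

74% lies between the 67% and 100% stops, so the local fraction is t = (74 − 67)/(100 − 67) = 7/33 ≈ 0.2121.
R = 84 + 0.2121 × (12 − 84) = 68.729 → 69
G = 186 + 0.2121 × (127 − 186) = 173.486 → 173
B = 223 + 0.2121 × (100 − 223) = 196.912 → 197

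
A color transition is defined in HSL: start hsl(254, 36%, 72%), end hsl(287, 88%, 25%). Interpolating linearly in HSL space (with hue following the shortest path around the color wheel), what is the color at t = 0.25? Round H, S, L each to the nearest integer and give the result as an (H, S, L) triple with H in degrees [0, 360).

Hue arc: Δh = 287 − 254 = 33° (|Δh| ≤ 180, already the shorter path).
H = 254 + 0.25 × (33) = 262.25 → 262°
S = 36 + 0.25 × (88 − 36) = 49 → 49%
L = 72 + 0.25 × (25 − 72) = 60.25 → 60%

(262, 49, 60)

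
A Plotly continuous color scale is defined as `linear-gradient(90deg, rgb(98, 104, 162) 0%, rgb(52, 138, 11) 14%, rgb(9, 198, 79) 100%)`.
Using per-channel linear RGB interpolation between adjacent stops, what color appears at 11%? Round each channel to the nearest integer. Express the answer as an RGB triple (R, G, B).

11% lies between the 0% and 14% stops, so the local fraction is t = (11 − 0)/(14 − 0) = 11/14 ≈ 0.7857.
R = 98 + 0.7857 × (52 − 98) = 61.858 → 62
G = 104 + 0.7857 × (138 − 104) = 130.714 → 131
B = 162 + 0.7857 × (11 − 162) = 43.359 → 43

(62, 131, 43)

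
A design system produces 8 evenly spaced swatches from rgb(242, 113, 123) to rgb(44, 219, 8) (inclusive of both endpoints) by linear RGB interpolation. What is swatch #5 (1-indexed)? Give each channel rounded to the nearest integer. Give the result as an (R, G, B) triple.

With 8 swatches and endpoints inclusive, swatch 5 sits at t = (5 − 1)/(8 − 1) = 4/7 ≈ 0.5714.
R = 242 + 0.5714 × (44 − 242) = 128.863 → 129
G = 113 + 0.5714 × (219 − 113) = 173.568 → 174
B = 123 + 0.5714 × (8 − 123) = 57.289 → 57

(129, 174, 57)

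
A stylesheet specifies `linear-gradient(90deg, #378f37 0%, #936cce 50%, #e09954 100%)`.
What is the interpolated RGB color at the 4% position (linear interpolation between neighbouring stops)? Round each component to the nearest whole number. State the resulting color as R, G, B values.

4% lies between the 0% and 50% stops, so the local fraction is t = (4 − 0)/(50 − 0) = 4/50 ≈ 0.08.
#378f37 → (55, 143, 55); #936cce → (147, 108, 206).
R = 55 + 0.08 × (147 − 55) = 62.36 → 62
G = 143 + 0.08 × (108 − 143) = 140.2 → 140
B = 55 + 0.08 × (206 − 55) = 67.08 → 67

(62, 140, 67)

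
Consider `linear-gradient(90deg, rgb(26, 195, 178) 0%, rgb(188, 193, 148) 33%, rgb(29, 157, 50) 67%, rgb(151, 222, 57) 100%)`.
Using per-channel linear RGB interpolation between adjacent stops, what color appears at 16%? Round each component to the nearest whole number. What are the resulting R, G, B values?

(105, 194, 163)

16% lies between the 0% and 33% stops, so the local fraction is t = (16 − 0)/(33 − 0) = 16/33 ≈ 0.4848.
R = 26 + 0.4848 × (188 − 26) = 104.538 → 105
G = 195 + 0.4848 × (193 − 195) = 194.03 → 194
B = 178 + 0.4848 × (148 − 178) = 163.456 → 163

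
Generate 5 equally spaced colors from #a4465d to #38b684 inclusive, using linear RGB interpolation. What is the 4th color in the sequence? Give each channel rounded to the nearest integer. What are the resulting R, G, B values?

With 5 swatches and endpoints inclusive, swatch 4 sits at t = (4 − 1)/(5 − 1) = 3/4 ≈ 0.75.
#a4465d → (164, 70, 93); #38b684 → (56, 182, 132).
R = 164 + 0.75 × (56 − 164) = 83 → 83
G = 70 + 0.75 × (182 − 70) = 154 → 154
B = 93 + 0.75 × (132 − 93) = 122.25 → 122

(83, 154, 122)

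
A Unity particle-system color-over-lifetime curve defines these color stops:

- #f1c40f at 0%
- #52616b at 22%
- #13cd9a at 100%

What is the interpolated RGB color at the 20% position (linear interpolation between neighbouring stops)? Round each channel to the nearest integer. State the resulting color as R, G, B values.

(96, 106, 99)

20% lies between the 0% and 22% stops, so the local fraction is t = (20 − 0)/(22 − 0) = 20/22 ≈ 0.9091.
#f1c40f → (241, 196, 15); #52616b → (82, 97, 107).
R = 241 + 0.9091 × (82 − 241) = 96.453 → 96
G = 196 + 0.9091 × (97 − 196) = 105.999 → 106
B = 15 + 0.9091 × (107 − 15) = 98.637 → 99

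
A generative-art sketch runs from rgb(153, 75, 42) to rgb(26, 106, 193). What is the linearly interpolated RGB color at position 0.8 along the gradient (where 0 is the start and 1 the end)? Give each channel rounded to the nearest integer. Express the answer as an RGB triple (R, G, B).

R = 153 + 0.8 × (26 − 153) = 153 + 0.8 × -127 = 51.4 → 51
G = 75 + 0.8 × (106 − 75) = 75 + 0.8 × 31 = 99.8 → 100
B = 42 + 0.8 × (193 − 42) = 42 + 0.8 × 151 = 162.8 → 163

(51, 100, 163)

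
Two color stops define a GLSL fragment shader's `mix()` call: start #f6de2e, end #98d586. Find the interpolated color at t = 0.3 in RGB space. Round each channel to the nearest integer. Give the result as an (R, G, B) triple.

#f6de2e → (246, 222, 46); #98d586 → (152, 213, 134).
R = 246 + 0.3 × (152 − 246) = 246 + 0.3 × -94 = 217.8 → 218
G = 222 + 0.3 × (213 − 222) = 222 + 0.3 × -9 = 219.3 → 219
B = 46 + 0.3 × (134 − 46) = 46 + 0.3 × 88 = 72.4 → 72

(218, 219, 72)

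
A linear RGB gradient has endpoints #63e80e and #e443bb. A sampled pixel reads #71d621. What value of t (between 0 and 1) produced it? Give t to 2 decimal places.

Invert the lerp on the B channel (largest span, 173): t = (33 − 14) / (187 − 14) = 19/173 = 0.10983.
Check on R: (113 − 99)/(228 − 99) = 0.1085 ✓

0.11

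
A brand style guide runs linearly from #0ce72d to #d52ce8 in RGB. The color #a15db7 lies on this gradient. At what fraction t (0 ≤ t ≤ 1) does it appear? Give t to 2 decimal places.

Invert the lerp on the R channel (largest span, 201): t = (161 − 12) / (213 − 12) = 149/201 = 0.74129.
Check on G: (93 − 231)/(44 − 231) = 0.738 ✓

0.74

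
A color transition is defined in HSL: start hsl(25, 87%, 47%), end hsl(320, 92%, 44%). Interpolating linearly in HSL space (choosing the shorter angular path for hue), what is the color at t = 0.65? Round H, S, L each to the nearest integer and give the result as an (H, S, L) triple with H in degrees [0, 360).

(343, 90, 45)

Hue: 320 − 25 = 295°, but |295| > 180 so the shorter arc goes the other way: Δh = 295 − 360 = -65°.
H = 25 + 0.65 × (-65) = -17.25 → -17 → -17 mod 360 = 343°
S = 87 + 0.65 × (92 − 87) = 90.25 → 90%
L = 47 + 0.65 × (44 − 47) = 45.05 → 45%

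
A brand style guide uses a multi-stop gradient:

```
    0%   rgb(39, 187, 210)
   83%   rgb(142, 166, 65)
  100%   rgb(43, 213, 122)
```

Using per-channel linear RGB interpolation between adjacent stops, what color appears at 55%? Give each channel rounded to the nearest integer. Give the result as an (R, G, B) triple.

55% lies between the 0% and 83% stops, so the local fraction is t = (55 − 0)/(83 − 0) = 55/83 ≈ 0.6627.
R = 39 + 0.6627 × (142 − 39) = 107.258 → 107
G = 187 + 0.6627 × (166 − 187) = 173.083 → 173
B = 210 + 0.6627 × (65 − 210) = 113.909 → 114

(107, 173, 114)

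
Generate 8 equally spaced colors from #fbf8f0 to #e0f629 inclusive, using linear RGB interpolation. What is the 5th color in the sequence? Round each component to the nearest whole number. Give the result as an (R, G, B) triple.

With 8 swatches and endpoints inclusive, swatch 5 sits at t = (5 − 1)/(8 − 1) = 4/7 ≈ 0.5714.
#fbf8f0 → (251, 248, 240); #e0f629 → (224, 246, 41).
R = 251 + 0.5714 × (224 − 251) = 235.572 → 236
G = 248 + 0.5714 × (246 − 248) = 246.857 → 247
B = 240 + 0.5714 × (41 − 240) = 126.291 → 126

(236, 247, 126)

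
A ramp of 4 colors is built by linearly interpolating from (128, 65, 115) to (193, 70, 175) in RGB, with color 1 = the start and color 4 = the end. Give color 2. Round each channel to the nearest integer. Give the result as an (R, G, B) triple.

(150, 67, 135)

With 4 swatches and endpoints inclusive, swatch 2 sits at t = (2 − 1)/(4 − 1) = 1/3 ≈ 0.3333.
R = 128 + 0.3333 × (193 − 128) = 149.665 → 150
G = 65 + 0.3333 × (70 − 65) = 66.666 → 67
B = 115 + 0.3333 × (175 − 115) = 134.998 → 135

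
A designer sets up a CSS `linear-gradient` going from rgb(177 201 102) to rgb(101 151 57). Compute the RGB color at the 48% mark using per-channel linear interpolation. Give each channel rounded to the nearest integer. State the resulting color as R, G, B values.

48% corresponds to t = 0.48.
R = 177 + 0.48 × (101 − 177) = 177 + 0.48 × -76 = 140.52 → 141
G = 201 + 0.48 × (151 − 201) = 201 + 0.48 × -50 = 177 → 177
B = 102 + 0.48 × (57 − 102) = 102 + 0.48 × -45 = 80.4 → 80
So the blended color is (141, 177, 80), about #8db150.

(141, 177, 80)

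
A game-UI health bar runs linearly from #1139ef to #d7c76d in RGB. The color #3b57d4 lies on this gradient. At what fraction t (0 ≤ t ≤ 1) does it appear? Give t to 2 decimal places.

0.21

Invert the lerp on the R channel (largest span, 198): t = (59 − 17) / (215 − 17) = 42/198 = 0.21212.
Check on G: (87 − 57)/(199 − 57) = 0.2113 ✓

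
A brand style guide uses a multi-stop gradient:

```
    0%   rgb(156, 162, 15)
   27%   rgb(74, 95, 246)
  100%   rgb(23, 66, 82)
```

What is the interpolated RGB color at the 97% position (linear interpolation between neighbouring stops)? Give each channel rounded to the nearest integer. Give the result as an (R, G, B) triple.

(25, 67, 89)

97% lies between the 27% and 100% stops, so the local fraction is t = (97 − 27)/(100 − 27) = 70/73 ≈ 0.9589.
R = 74 + 0.9589 × (23 − 74) = 25.096 → 25
G = 95 + 0.9589 × (66 − 95) = 67.192 → 67
B = 246 + 0.9589 × (82 − 246) = 88.74 → 89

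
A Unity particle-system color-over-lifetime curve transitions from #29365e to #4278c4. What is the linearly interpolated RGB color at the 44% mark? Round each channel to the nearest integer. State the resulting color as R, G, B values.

(52, 83, 139)

#29365e → (41, 54, 94); #4278c4 → (66, 120, 196).
44% corresponds to t = 0.44.
R = 41 + 0.44 × (66 − 41) = 41 + 0.44 × 25 = 52 → 52
G = 54 + 0.44 × (120 − 54) = 54 + 0.44 × 66 = 83.04 → 83
B = 94 + 0.44 × (196 − 94) = 94 + 0.44 × 102 = 138.88 → 139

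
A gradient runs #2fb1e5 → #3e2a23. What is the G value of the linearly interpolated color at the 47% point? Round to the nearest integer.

114

G₁ = 177 (from #2fb1e5), G₂ = 42 (from #3e2a23).
G = 177 + 0.47 × (42 − 177) = 113.55 → 114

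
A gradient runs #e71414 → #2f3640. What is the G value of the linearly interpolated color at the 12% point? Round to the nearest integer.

24

G₁ = 20 (from #e71414), G₂ = 54 (from #2f3640).
G = 20 + 0.12 × (54 − 20) = 24.08 → 24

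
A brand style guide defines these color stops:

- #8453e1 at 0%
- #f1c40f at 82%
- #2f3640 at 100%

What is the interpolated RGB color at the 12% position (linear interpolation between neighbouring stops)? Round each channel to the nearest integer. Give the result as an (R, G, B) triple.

12% lies between the 0% and 82% stops, so the local fraction is t = (12 − 0)/(82 − 0) = 12/82 ≈ 0.1463.
#8453e1 → (132, 83, 225); #f1c40f → (241, 196, 15).
R = 132 + 0.1463 × (241 − 132) = 147.947 → 148
G = 83 + 0.1463 × (196 − 83) = 99.532 → 100
B = 225 + 0.1463 × (15 − 225) = 194.277 → 194

(148, 100, 194)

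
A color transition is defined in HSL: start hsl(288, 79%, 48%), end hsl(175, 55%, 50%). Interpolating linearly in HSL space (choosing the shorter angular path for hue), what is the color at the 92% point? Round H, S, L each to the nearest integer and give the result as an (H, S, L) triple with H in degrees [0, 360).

Hue arc: Δh = 175 − 288 = -113° (|Δh| ≤ 180, already the shorter path).
H = 288 + 0.92 × (-113) = 184.04 → 184°
S = 79 + 0.92 × (55 − 79) = 56.92 → 57%
L = 48 + 0.92 × (50 − 48) = 49.84 → 50%

(184, 57, 50)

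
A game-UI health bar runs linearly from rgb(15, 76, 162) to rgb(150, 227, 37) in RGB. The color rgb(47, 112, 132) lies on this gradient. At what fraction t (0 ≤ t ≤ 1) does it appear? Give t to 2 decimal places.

Invert the lerp on the G channel (largest span, 151): t = (112 − 76) / (227 − 76) = 36/151 = 0.23841.
Check on R: (47 − 15)/(150 − 15) = 0.237 ✓

0.24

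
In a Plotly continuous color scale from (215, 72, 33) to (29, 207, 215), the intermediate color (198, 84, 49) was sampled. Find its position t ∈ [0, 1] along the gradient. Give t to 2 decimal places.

Invert the lerp on the R channel (largest span, 186): t = (198 − 215) / (29 − 215) = -17/-186 = 0.091398.
Check on G: (84 − 72)/(207 − 72) = 0.08889 ✓

0.09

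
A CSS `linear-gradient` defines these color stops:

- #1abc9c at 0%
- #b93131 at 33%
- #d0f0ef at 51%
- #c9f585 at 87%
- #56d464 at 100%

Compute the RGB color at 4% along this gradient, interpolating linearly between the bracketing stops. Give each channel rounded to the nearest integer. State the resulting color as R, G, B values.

4% lies between the 0% and 33% stops, so the local fraction is t = (4 − 0)/(33 − 0) = 4/33 ≈ 0.1212.
#1abc9c → (26, 188, 156); #b93131 → (185, 49, 49).
R = 26 + 0.1212 × (185 − 26) = 45.271 → 45
G = 188 + 0.1212 × (49 − 188) = 171.153 → 171
B = 156 + 0.1212 × (49 − 156) = 143.032 → 143

(45, 171, 143)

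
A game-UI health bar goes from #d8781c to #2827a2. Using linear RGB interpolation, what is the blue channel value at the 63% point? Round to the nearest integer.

112

B₁ = 28 (from #d8781c), B₂ = 162 (from #2827a2).
B = 28 + 0.63 × (162 − 28) = 112.42 → 112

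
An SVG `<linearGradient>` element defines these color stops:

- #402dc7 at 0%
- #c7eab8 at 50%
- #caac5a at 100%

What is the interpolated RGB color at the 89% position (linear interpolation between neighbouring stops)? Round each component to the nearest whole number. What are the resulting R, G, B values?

89% lies between the 50% and 100% stops, so the local fraction is t = (89 − 50)/(100 − 50) = 39/50 ≈ 0.78.
#c7eab8 → (199, 234, 184); #caac5a → (202, 172, 90).
R = 199 + 0.78 × (202 − 199) = 201.34 → 201
G = 234 + 0.78 × (172 − 234) = 185.64 → 186
B = 184 + 0.78 × (90 − 184) = 110.68 → 111

(201, 186, 111)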